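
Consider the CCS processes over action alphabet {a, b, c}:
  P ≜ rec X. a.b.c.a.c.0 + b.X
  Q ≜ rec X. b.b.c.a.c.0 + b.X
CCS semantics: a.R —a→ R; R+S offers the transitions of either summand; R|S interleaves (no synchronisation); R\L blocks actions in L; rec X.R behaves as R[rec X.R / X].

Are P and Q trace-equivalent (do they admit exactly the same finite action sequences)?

NO — witness ⟨a⟩

P's transition system — 6 states:
  u0 = rec X. a.b.c.a.c.0 + b.X :: =a=> u1, =b=> u0
  u1 = b.c.a.c.0 :: =b=> u2
  u2 = c.a.c.0 :: =c=> u3
  u3 = a.c.0 :: =a=> u4
  u4 = c.0 :: =c=> u5
  u5 = 0 :: ∅
Q's transition system — 6 states:
  v0 = rec X. b.b.c.a.c.0 + b.X :: =b=> v0, =b=> v1
  v1 = b.c.a.c.0 :: =b=> v2
  v2 = c.a.c.0 :: =c=> v3
  v3 = a.c.0 :: =a=> v4
  v4 = c.0 :: =c=> v5
  v5 = 0 :: ∅
Run σ = ⟨a⟩ on P: start {u0}
  step 1 (a): {u1}
  — P admits the full trace.
Run σ = ⟨a⟩ on Q: start {v0}
  step 1 (a): ∅  — Q cannot continue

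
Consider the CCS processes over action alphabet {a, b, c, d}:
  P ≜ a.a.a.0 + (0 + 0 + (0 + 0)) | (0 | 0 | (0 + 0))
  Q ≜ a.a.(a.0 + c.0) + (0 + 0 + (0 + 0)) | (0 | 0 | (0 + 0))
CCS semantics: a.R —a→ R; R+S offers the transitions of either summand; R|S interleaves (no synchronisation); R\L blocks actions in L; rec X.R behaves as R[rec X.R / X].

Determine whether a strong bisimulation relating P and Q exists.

LTS(P): 4 reachable states
  p0 = a.a.a.0 + (0 + 0 + (0 + 0)) | (0 | 0 | (0 + 0)) | —a→ p1
  p1 = a.a.0 | —a→ p2
  p2 = a.0 | —a→ p3
  p3 = 0 | stopped
LTS(Q): 4 reachable states
  q0 = a.a.(a.0 + c.0) + (0 + 0 + (0 + 0)) | (0 | 0 | (0 + 0)) | —a→ q1
  q1 = a.(a.0 + c.0) | —a→ q2
  q2 = a.0 + c.0 | —a→ q3, —c→ q3
  q3 = 0 | stopped
Bisimilarity quotient blocks:
  B0 = {p0}
  B1 = {p1}
  B2 = {p2}
  B3 = {p3, q3}
  B4 = {q0}
  B5 = {q1}
  B6 = {q2}
p0 ∈ B0, q0 ∈ B4 → different blocks

P ≁ Q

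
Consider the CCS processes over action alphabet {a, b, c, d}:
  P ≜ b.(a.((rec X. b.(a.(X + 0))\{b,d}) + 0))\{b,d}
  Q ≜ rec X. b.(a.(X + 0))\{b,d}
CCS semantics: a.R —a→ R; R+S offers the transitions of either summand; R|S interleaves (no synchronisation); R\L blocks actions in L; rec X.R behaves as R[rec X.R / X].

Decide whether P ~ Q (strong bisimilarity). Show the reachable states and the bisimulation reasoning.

LTS(P): 3 reachable states
  m0 = b.(a.((rec X. b.(a.(X + 0))\{b,d}) + 0))\{b,d} has moves ··b··> m1
  m1 = (a.((rec X. b.(a.(X + 0))\{b,d}) + 0))\{b,d} has moves ··a··> m2
  m2 = ((rec X. b.(a.(X + 0))\{b,d}) + 0)\{b,d} has moves stopped
LTS(Q): 3 reachable states
  n0 = rec X. b.(a.(X + 0))\{b,d} has moves ··b··> n1
  n1 = (a.((rec X. b.(a.(X + 0))\{b,d}) + 0))\{b,d} has moves ··a··> n2
  n2 = ((rec X. b.(a.(X + 0))\{b,d}) + 0)\{b,d} has moves stopped
Partition-refinement fixed point:
  B0 = {m0, n0}
  B1 = {m1, n1}
  B2 = {m2, n2}
m0 ∈ B0, n0 ∈ B0 → same block

P ~ Q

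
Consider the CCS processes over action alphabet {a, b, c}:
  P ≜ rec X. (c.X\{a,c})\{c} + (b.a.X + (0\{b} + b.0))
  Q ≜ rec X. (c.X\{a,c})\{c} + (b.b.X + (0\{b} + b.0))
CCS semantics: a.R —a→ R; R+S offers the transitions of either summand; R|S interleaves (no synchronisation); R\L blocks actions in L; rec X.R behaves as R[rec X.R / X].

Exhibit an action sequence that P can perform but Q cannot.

P's transition system — 3 states:
  u0 = rec X. (c.X\{a,c})\{c} + (b.a.X + (0\{b} + b.0)) ⊢ —b→ u1, —b→ u2
  u1 = 0 ⊢ ·
  u2 = a.(rec X. (c.X\{a,c})\{c} + (b.a.X + (0\{b} + b.0))) ⊢ —a→ u0
Q's transition system — 3 states:
  v0 = rec X. (c.X\{a,c})\{c} + (b.b.X + (0\{b} + b.0)) ⊢ —b→ v1, —b→ v2
  v1 = 0 ⊢ ·
  v2 = b.(rec X. (c.X\{a,c})\{c} + (b.b.X + (0\{b} + b.0))) ⊢ —b→ v0
Executing ba from P (initial set {u0}):
  step 1 (b): {u1, u2}
  step 2 (a): {u0}
  ✓ P
Executing ba from Q (initial set {v0}):
  step 1 (b): {v1, v2}
  step 2 (a): no successor for Q

ba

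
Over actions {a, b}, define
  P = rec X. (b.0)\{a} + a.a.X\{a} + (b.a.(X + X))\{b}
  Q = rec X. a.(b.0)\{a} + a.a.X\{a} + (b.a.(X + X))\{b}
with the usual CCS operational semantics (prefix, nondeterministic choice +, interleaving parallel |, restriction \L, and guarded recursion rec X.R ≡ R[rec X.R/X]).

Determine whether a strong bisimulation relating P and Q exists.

P's transition system — 5 states:
  u0 = rec X. (b.0)\{a} + a.a.X\{a} + (b.a.(X + X))\{b} has moves ··a··> u1, ··b··> u2
  u1 = a.(rec X. (b.0)\{a} + a.a.X\{a} + (b.a.(X + X))\{b})\{a} has moves ··a··> u3
  u2 = 0\{a} has moves stopped
  u3 = (rec X. (b.0)\{a} + a.a.X\{a} + (b.a.(X + X))\{b})\{a} has moves ··b··> u4
  u4 = 0\{a}\{a} has moves stopped
Q's transition system — 5 states:
  v0 = rec X. a.(b.0)\{a} + a.a.X\{a} + (b.a.(X + X))\{b} has moves ··a··> v1, ··a··> v2
  v1 = (b.0)\{a} has moves ··b··> v3
  v2 = a.(rec X. a.(b.0)\{a} + a.a.X\{a} + (b.a.(X + X))\{b})\{a} has moves ··a··> v4
  v3 = 0\{a} has moves stopped
  v4 = (rec X. a.(b.0)\{a} + a.a.X\{a} + (b.a.(X + X))\{b})\{a} has moves stopped
Coarsest stable partition (strong bisimilarity classes):
  B0 = {u0}
  B1 = {u2, u4, v3, v4}
  B2 = {u1}
  B3 = {u3, v1}
  B4 = {v0}
  B5 = {v2}
u0 ∈ B0, v0 ∈ B4 → different blocks

P ≁ Q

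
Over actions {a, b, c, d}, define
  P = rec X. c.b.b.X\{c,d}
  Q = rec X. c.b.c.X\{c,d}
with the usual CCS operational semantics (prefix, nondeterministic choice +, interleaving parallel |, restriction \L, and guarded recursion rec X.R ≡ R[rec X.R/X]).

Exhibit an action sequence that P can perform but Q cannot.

cbb

P's transition system — 4 states:
  s0 = rec X. c.b.b.X\{c,d} :: -c-> s1
  s1 = b.b.(rec X. c.b.b.X\{c,d})\{c,d} :: -b-> s2
  s2 = b.(rec X. c.b.b.X\{c,d})\{c,d} :: -b-> s3
  s3 = (rec X. c.b.b.X\{c,d})\{c,d} :: deadlocked
Q's transition system — 4 states:
  t0 = rec X. c.b.c.X\{c,d} :: -c-> t1
  t1 = b.c.(rec X. c.b.c.X\{c,d})\{c,d} :: -b-> t2
  t2 = c.(rec X. c.b.c.X\{c,d})\{c,d} :: -c-> t3
  t3 = (rec X. c.b.c.X\{c,d})\{c,d} :: deadlocked
Trace ⟨cbb⟩ through P, begin at {s0}:
  after c @ step 1: {s1}
  after b @ step 2: {s2}
  after b @ step 3: {s3}
  — P admits the full trace.
Trace ⟨cbb⟩ through Q, begin at {t0}:
  after c @ step 1: {t1}
  after b @ step 2: {t2}
  after b @ step 3: ∅ (Q stuck)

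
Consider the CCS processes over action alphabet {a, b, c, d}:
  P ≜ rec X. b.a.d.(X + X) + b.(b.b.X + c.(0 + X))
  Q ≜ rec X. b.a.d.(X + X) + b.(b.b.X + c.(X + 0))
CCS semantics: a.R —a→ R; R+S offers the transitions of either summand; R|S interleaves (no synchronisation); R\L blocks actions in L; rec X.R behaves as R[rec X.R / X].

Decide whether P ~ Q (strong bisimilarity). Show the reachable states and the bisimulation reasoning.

Reachable graph of P (7 states):
  p0 = rec X. b.a.d.(X + X) + b.(b.b.X + c.(0 + X)) :: =b=> p1, =b=> p2
  p1 = a.d.((rec X. b.a.d.(X + X) + b.(b.b.X + c.(0 + X))) + (rec X. b.a.d.(X + X) + b.(b.b.X + c.(0 + X)))) :: =a=> p3
  p2 = b.b.(rec X. b.a.d.(X + X) + b.(b.b.X + c.(0 + X))) + c.(0 + (rec X. b.a.d.(X + X) + b.(b.b.X + c.(0 + X)))) :: =b=> p4, =c=> p5
  p3 = d.((rec X. b.a.d.(X + X) + b.(b.b.X + c.(0 + X))) + (rec X. b.a.d.(X + X) + b.(b.b.X + c.(0 + X)))) :: =d=> p6
  p4 = b.(rec X. b.a.d.(X + X) + b.(b.b.X + c.(0 + X))) :: =b=> p0
  p5 = 0 + (rec X. b.a.d.(X + X) + b.(b.b.X + c.(0 + X))) :: =b=> p1, =b=> p2
  p6 = (rec X. b.a.d.(X + X) + b.(b.b.X + c.(0 + X))) + (rec X. b.a.d.(X + X) + b.(b.b.X + c.(0 + X))) :: =b=> p1, =b=> p2
Reachable graph of Q (7 states):
  q0 = rec X. b.a.d.(X + X) + b.(b.b.X + c.(X + 0)) :: =b=> q1, =b=> q2
  q1 = a.d.((rec X. b.a.d.(X + X) + b.(b.b.X + c.(X + 0))) + (rec X. b.a.d.(X + X) + b.(b.b.X + c.(X + 0)))) :: =a=> q3
  q2 = b.b.(rec X. b.a.d.(X + X) + b.(b.b.X + c.(X + 0))) + c.((rec X. b.a.d.(X + X) + b.(b.b.X + c.(X + 0))) + 0) :: =b=> q4, =c=> q5
  q3 = d.((rec X. b.a.d.(X + X) + b.(b.b.X + c.(X + 0))) + (rec X. b.a.d.(X + X) + b.(b.b.X + c.(X + 0)))) :: =d=> q6
  q4 = b.(rec X. b.a.d.(X + X) + b.(b.b.X + c.(X + 0))) :: =b=> q0
  q5 = (rec X. b.a.d.(X + X) + b.(b.b.X + c.(X + 0))) + 0 :: =b=> q1, =b=> q2
  q6 = (rec X. b.a.d.(X + X) + b.(b.b.X + c.(X + 0))) + (rec X. b.a.d.(X + X) + b.(b.b.X + c.(X + 0))) :: =b=> q1, =b=> q2
Coarsest stable partition (strong bisimilarity classes):
  B0 = {p0, p5, p6, q0, q5, q6}
  B1 = {p2, q2}
  B2 = {p4, q4}
  B3 = {p1, q1}
  B4 = {p3, q3}
p0 ∈ B0, q0 ∈ B0 → same block

P ~ Q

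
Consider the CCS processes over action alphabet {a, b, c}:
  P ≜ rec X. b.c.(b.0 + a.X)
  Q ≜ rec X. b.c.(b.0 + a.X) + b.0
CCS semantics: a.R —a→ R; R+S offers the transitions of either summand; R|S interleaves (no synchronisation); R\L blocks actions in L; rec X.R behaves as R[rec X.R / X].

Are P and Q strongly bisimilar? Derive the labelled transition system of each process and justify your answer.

P's transition system — 4 states:
  s0 = rec X. b.c.(b.0 + a.X) → —b→ s1
  s1 = c.(b.0 + a.(rec X. b.c.(b.0 + a.X))) → —c→ s2
  s2 = b.0 + a.(rec X. b.c.(b.0 + a.X)) → —a→ s0, —b→ s3
  s3 = 0 → stopped
Q's transition system — 4 states:
  t0 = rec X. b.c.(b.0 + a.X) + b.0 → —b→ t1, —b→ t2
  t1 = 0 → stopped
  t2 = c.(b.0 + a.(rec X. b.c.(b.0 + a.X) + b.0)) → —c→ t3
  t3 = b.0 + a.(rec X. b.c.(b.0 + a.X) + b.0) → —a→ t0, —b→ t1
Bisimilarity quotient blocks:
  B0 = {s0}
  B1 = {s1}
  B2 = {s2}
  B3 = {s3, t1}
  B4 = {t0}
  B5 = {t2}
  B6 = {t3}
s0 ∈ B0, t0 ∈ B4 → different blocks

NO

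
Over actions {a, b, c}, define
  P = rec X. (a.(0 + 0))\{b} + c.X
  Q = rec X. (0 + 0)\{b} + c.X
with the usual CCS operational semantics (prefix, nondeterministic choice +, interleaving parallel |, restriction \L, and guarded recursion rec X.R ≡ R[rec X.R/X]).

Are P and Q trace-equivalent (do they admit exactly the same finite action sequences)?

NO — witness ⟨a⟩

P's transition system — 2 states:
  m0 = rec X. (a.(0 + 0))\{b} + c.X → —a→ m1, —c→ m0
  m1 = (0 + 0)\{b} → ·
Q's transition system — 1 states:
  n0 = rec X. (0 + 0)\{b} + c.X → —c→ n0
Executing a from P (initial set {m0}):
  [1] a ⇒ {m1}
  ✓ P
Executing a from Q (initial set {n0}):
  [1] a ⇒ ∅ (Q stuck)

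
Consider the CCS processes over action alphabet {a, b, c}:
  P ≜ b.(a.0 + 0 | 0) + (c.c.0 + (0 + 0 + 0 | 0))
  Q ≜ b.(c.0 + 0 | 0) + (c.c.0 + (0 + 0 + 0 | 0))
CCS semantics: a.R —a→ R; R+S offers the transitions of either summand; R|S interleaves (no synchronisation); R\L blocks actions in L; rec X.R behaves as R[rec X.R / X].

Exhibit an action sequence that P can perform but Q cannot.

LTS(P): 4 reachable states
  p0 = b.(a.0 + 0 | 0) + (c.c.0 + (0 + 0 + 0 | 0)) ⊢ —b→ p1, —c→ p2
  p1 = a.0 + 0 | 0 ⊢ —a→ p3
  p2 = c.0 ⊢ —c→ p3
  p3 = 0 ⊢ ∅
LTS(Q): 4 reachable states
  q0 = b.(c.0 + 0 | 0) + (c.c.0 + (0 + 0 + 0 | 0)) ⊢ —b→ q1, —c→ q2
  q1 = c.0 + 0 | 0 ⊢ —c→ q3
  q2 = c.0 ⊢ —c→ q3
  q3 = 0 ⊢ ∅
Run σ = ⟨ba⟩ on P: start {p0}
  [1] b ⇒ {p1}
  [2] a ⇒ {p3}
  — P admits the full trace.
Run σ = ⟨ba⟩ on Q: start {q0}
  [1] b ⇒ {q1}
  [2] a ⇒ ∅ (Q stuck)

ba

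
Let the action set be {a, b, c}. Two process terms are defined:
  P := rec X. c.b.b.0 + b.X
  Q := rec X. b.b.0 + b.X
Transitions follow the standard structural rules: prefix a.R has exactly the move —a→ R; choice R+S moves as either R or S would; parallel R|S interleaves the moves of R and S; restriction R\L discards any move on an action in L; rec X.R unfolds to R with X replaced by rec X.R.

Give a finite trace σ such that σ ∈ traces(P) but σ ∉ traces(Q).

c

P's transition system — 4 states:
  s0 = rec X. c.b.b.0 + b.X | ··b··> s0, ··c··> s1
  s1 = b.b.0 | ··b··> s2
  s2 = b.0 | ··b··> s3
  s3 = 0 | deadlocked
Q's transition system — 3 states:
  t0 = rec X. b.b.0 + b.X | ··b··> t0, ··b··> t1
  t1 = b.0 | ··b··> t2
  t2 = 0 | deadlocked
Trace ⟨c⟩ through P, begin at {s0}:
  after c @ step 1: {s1}
  P completes σ.
Trace ⟨c⟩ through Q, begin at {t0}:
  after c @ step 1: ∅ (Q stuck)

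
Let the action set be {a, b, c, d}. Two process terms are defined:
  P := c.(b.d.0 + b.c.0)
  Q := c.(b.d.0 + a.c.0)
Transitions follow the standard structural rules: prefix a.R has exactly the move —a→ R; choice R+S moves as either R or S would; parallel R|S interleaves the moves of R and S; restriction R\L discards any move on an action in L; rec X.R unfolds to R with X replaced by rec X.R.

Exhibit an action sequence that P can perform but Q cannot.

cbc

Reachable graph of P (5 states):
  m0 = c.(b.d.0 + b.c.0) :: --c--▸ m1
  m1 = b.d.0 + b.c.0 :: --b--▸ m2, --b--▸ m3
  m2 = c.0 :: --c--▸ m4
  m3 = d.0 :: --d--▸ m4
  m4 = 0 :: ·
Reachable graph of Q (5 states):
  n0 = c.(b.d.0 + a.c.0) :: --c--▸ n1
  n1 = b.d.0 + a.c.0 :: --a--▸ n2, --b--▸ n3
  n2 = c.0 :: --c--▸ n4
  n3 = d.0 :: --d--▸ n4
  n4 = 0 :: ·
Run σ = ⟨cbc⟩ on P: start {m0}
  [1] c ⇒ {m1}
  [2] b ⇒ {m2, m3}
  [3] c ⇒ {m4}
  — P admits the full trace.
Run σ = ⟨cbc⟩ on Q: start {n0}
  [1] c ⇒ {n1}
  [2] b ⇒ {n3}
  [3] c ⇒ no successor for Q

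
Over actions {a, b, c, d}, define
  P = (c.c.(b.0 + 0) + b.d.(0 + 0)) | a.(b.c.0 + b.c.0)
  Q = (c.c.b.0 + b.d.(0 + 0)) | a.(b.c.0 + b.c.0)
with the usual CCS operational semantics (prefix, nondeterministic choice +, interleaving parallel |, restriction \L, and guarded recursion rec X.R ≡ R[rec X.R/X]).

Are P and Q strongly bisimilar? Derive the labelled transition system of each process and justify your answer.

YES

Reachable graph of P (24 states):
  s0 = (c.c.(b.0 + 0) + b.d.(0 + 0)) | a.(b.c.0 + b.c.0) has moves =a=> s1, =b=> s2, =c=> s3
  s1 = (c.c.(b.0 + 0) + b.d.(0 + 0)) | (b.c.0 + b.c.0) has moves =b=> s4, =b=> s5, =c=> s6
  s2 = d.(0 + 0) | a.(b.c.0 + b.c.0) has moves =a=> s5, =d=> s7
  s3 = c.(b.0 + 0) | a.(b.c.0 + b.c.0) has moves =a=> s6, =c=> s8
  s4 = (c.c.(b.0 + 0) + b.d.(0 + 0)) | c.0 has moves =b=> s9, =c=> s10, =c=> s11
  s5 = d.(0 + 0) | (b.c.0 + b.c.0) has moves =b=> s9, =d=> s12
  s6 = c.(b.0 + 0) | (b.c.0 + b.c.0) has moves =b=> s11, =c=> s13
  s7 = (0 + 0) | a.(b.c.0 + b.c.0) has moves =a=> s12
  s8 = (b.0 + 0) | a.(b.c.0 + b.c.0) has moves =a=> s13, =b=> s14
  s9 = d.(0 + 0) | c.0 has moves =c=> s15, =d=> s16
  s10 = (c.c.(b.0 + 0) + b.d.(0 + 0)) | 0 has moves =b=> s15, =c=> s17
  s11 = c.(b.0 + 0) | c.0 has moves =c=> s17, =c=> s18
  s12 = (0 + 0) | (b.c.0 + b.c.0) has moves =b=> s16
  s13 = (b.0 + 0) | (b.c.0 + b.c.0) has moves =b=> s18, =b=> s19
  s14 = 0 | a.(b.c.0 + b.c.0) has moves =a=> s19
  s15 = d.(0 + 0) | 0 has moves =d=> s20
  s16 = (0 + 0) | c.0 has moves =c=> s20
  s17 = c.(b.0 + 0) | 0 has moves =c=> s21
  s18 = (b.0 + 0) | c.0 has moves =b=> s22, =c=> s21
  s19 = 0 | (b.c.0 + b.c.0) has moves =b=> s22
  s20 = (0 + 0) | 0 has moves ·
  s21 = (b.0 + 0) | 0 has moves =b=> s23
  s22 = 0 | c.0 has moves =c=> s23
  s23 = 0 | 0 has moves ·
Reachable graph of Q (24 states):
  t0 = (c.c.b.0 + b.d.(0 + 0)) | a.(b.c.0 + b.c.0) has moves =a=> t1, =b=> t2, =c=> t3
  t1 = (c.c.b.0 + b.d.(0 + 0)) | (b.c.0 + b.c.0) has moves =b=> t4, =b=> t5, =c=> t6
  t2 = d.(0 + 0) | a.(b.c.0 + b.c.0) has moves =a=> t5, =d=> t7
  t3 = c.b.0 | a.(b.c.0 + b.c.0) has moves =a=> t6, =c=> t8
  t4 = (c.c.b.0 + b.d.(0 + 0)) | c.0 has moves =b=> t9, =c=> t10, =c=> t11
  t5 = d.(0 + 0) | (b.c.0 + b.c.0) has moves =b=> t9, =d=> t12
  t6 = c.b.0 | (b.c.0 + b.c.0) has moves =b=> t11, =c=> t13
  t7 = (0 + 0) | a.(b.c.0 + b.c.0) has moves =a=> t12
  t8 = b.0 | a.(b.c.0 + b.c.0) has moves =a=> t13, =b=> t14
  t9 = d.(0 + 0) | c.0 has moves =c=> t15, =d=> t16
  t10 = (c.c.b.0 + b.d.(0 + 0)) | 0 has moves =b=> t15, =c=> t17
  t11 = c.b.0 | c.0 has moves =c=> t17, =c=> t18
  t12 = (0 + 0) | (b.c.0 + b.c.0) has moves =b=> t16
  t13 = b.0 | (b.c.0 + b.c.0) has moves =b=> t18, =b=> t19
  t14 = 0 | a.(b.c.0 + b.c.0) has moves =a=> t19
  t15 = d.(0 + 0) | 0 has moves =d=> t20
  t16 = (0 + 0) | c.0 has moves =c=> t20
  t17 = c.b.0 | 0 has moves =c=> t21
  t18 = b.0 | c.0 has moves =b=> t22, =c=> t21
  t19 = 0 | (b.c.0 + b.c.0) has moves =b=> t22
  t20 = (0 + 0) | 0 has moves ·
  t21 = b.0 | 0 has moves =b=> t23
  t22 = 0 | c.0 has moves =c=> t23
  t23 = 0 | 0 has moves ·
Bisimilarity quotient blocks:
  B0 = {s0, t0}
  B1 = {s1, t1}
  B2 = {s4, t4}
  B3 = {s9, t9}
  B4 = {s16, s22, t16, t22}
  B5 = {s20, s23, t20, t23}
  B6 = {s15, t15}
  B7 = {s11, t11}
  B8 = {s18, t18}
  B9 = {s21, t21}
  B10 = {s17, t17}
  B11 = {s10, t10}
  B12 = {s5, t5}
  B13 = {s12, s19, t12, t19}
  B14 = {s6, t6}
  B15 = {s13, t13}
  B16 = {s2, t2}
  B17 = {s14, s7, t14, t7}
  B18 = {s3, t3}
  B19 = {s8, t8}
s0 ∈ B0, t0 ∈ B0 → same block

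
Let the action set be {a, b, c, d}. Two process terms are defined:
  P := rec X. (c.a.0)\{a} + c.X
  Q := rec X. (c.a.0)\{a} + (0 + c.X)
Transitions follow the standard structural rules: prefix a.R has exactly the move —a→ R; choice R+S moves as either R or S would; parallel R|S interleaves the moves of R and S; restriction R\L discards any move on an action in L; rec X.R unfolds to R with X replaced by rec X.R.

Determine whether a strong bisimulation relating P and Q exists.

bisimilar

LTS(P): 2 reachable states
  s0 = rec X. (c.a.0)\{a} + c.X has moves --c--▸ s0, --c--▸ s1
  s1 = (a.0)\{a} has moves ·
LTS(Q): 2 reachable states
  t0 = rec X. (c.a.0)\{a} + (0 + c.X) has moves --c--▸ t0, --c--▸ t1
  t1 = (a.0)\{a} has moves ·
Bisimilarity quotient blocks:
  B0 = {s0, t0}
  B1 = {s1, t1}
s0 ∈ B0, t0 ∈ B0 → same block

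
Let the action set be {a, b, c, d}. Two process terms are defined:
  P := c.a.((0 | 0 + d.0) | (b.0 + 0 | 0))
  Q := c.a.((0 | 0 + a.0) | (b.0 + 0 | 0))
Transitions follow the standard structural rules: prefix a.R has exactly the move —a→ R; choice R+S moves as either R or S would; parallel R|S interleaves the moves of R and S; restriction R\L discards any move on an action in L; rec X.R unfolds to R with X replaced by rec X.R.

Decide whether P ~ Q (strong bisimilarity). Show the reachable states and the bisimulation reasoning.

NO

Reachable graph of P (6 states):
  p0 = c.a.((0 | 0 + d.0) | (b.0 + 0 | 0)) | —c→ p1
  p1 = a.((0 | 0 + d.0) | (b.0 + 0 | 0)) | —a→ p2
  p2 = (0 | 0 + d.0) | (b.0 + 0 | 0) | —b→ p3, —d→ p4
  p3 = (0 | 0 + d.0) | 0 | —d→ p5
  p4 = 0 | (b.0 + 0 | 0) | —b→ p5
  p5 = 0 | 0 | stopped
Reachable graph of Q (6 states):
  q0 = c.a.((0 | 0 + a.0) | (b.0 + 0 | 0)) | —c→ q1
  q1 = a.((0 | 0 + a.0) | (b.0 + 0 | 0)) | —a→ q2
  q2 = (0 | 0 + a.0) | (b.0 + 0 | 0) | —a→ q3, —b→ q4
  q3 = 0 | (b.0 + 0 | 0) | —b→ q5
  q4 = (0 | 0 + a.0) | 0 | —a→ q5
  q5 = 0 | 0 | stopped
Bisimilarity quotient blocks:
  B0 = {p0}
  B1 = {p1}
  B2 = {p2}
  B3 = {p3}
  B4 = {p5, q5}
  B5 = {p4, q3}
  B6 = {q0}
  B7 = {q1}
  B8 = {q2}
  B9 = {q4}
p0 ∈ B0, q0 ∈ B6 → different blocks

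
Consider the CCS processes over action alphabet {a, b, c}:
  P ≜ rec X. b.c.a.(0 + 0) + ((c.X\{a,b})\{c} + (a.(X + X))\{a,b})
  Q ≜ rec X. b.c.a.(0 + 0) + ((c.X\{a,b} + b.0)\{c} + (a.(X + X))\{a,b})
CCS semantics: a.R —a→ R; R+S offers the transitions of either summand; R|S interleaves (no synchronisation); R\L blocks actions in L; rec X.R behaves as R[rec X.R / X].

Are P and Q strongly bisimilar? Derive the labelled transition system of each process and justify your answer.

P ≁ Q

LTS(P): 4 reachable states
  p0 = rec X. b.c.a.(0 + 0) + ((c.X\{a,b})\{c} + (a.(X + X))\{a,b}) has moves —b→ p1
  p1 = c.a.(0 + 0) has moves —c→ p2
  p2 = a.(0 + 0) has moves —a→ p3
  p3 = 0 + 0 has moves ∅
LTS(Q): 5 reachable states
  q0 = rec X. b.c.a.(0 + 0) + ((c.X\{a,b} + b.0)\{c} + (a.(X + X))\{a,b}) has moves —b→ q1, —b→ q2
  q1 = 0\{c} has moves ∅
  q2 = c.a.(0 + 0) has moves —c→ q3
  q3 = a.(0 + 0) has moves —a→ q4
  q4 = 0 + 0 has moves ∅
Bisimilarity quotient blocks:
  B0 = {p0}
  B1 = {p1, q2}
  B2 = {p2, q3}
  B3 = {p3, q1, q4}
  B4 = {q0}
p0 ∈ B0, q0 ∈ B4 → different blocks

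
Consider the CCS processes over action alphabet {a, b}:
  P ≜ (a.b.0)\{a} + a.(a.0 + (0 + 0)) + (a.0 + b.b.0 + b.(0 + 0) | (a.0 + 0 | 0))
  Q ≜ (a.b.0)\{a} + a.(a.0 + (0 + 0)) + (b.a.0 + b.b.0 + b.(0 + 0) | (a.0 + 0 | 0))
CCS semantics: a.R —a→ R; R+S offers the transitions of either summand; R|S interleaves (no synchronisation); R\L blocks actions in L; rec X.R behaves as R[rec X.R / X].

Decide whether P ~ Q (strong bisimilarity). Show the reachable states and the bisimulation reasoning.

P's transition system — 7 states:
  m0 = (a.b.0)\{a} + a.(a.0 + (0 + 0)) + (a.0 + b.b.0 + b.(0 + 0) | (a.0 + 0 | 0)) ⊢ -a-> m1, -a-> m2, -a-> m3, -b-> m4, -b-> m5
  m1 = 0 ⊢ ∅
  m2 = a.0 + (0 + 0) ⊢ -a-> m1
  m3 = b.(0 + 0) | 0 ⊢ -b-> m6
  m4 = (0 + 0) | (a.0 + 0 | 0) ⊢ -a-> m6
  m5 = b.0 ⊢ -b-> m1
  m6 = (0 + 0) | 0 ⊢ ∅
Q's transition system — 8 states:
  n0 = (a.b.0)\{a} + a.(a.0 + (0 + 0)) + (b.a.0 + b.b.0 + b.(0 + 0) | (a.0 + 0 | 0)) ⊢ -a-> n1, -a-> n2, -b-> n3, -b-> n4, -b-> n5
  n1 = a.0 + (0 + 0) ⊢ -a-> n6
  n2 = b.(0 + 0) | 0 ⊢ -b-> n7
  n3 = (0 + 0) | (a.0 + 0 | 0) ⊢ -a-> n7
  n4 = a.0 ⊢ -a-> n6
  n5 = b.0 ⊢ -b-> n6
  n6 = 0 ⊢ ∅
  n7 = (0 + 0) | 0 ⊢ ∅
Bisimilarity quotient blocks:
  B0 = {m0}
  B1 = {m1, m6, n6, n7}
  B2 = {m2, m4, n1, n3, n4}
  B3 = {m3, m5, n2, n5}
  B4 = {n0}
m0 ∈ B0, n0 ∈ B4 → different blocks

P ≁ Q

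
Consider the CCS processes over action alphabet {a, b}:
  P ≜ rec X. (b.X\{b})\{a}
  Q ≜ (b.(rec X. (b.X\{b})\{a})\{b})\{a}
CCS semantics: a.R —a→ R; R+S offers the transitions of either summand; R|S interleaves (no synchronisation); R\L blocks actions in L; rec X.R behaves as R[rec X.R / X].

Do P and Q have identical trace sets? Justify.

trace-equivalent

Reachable graph of P (2 states):
  p0 = rec X. (b.X\{b})\{a} has moves -b-> p1
  p1 = (rec X. (b.X\{b})\{a})\{b}\{a} has moves (no moves)
Reachable graph of Q (2 states):
  q0 = (b.(rec X. (b.X\{b})\{a})\{b})\{a} has moves -b-> q1
  q1 = (rec X. (b.X\{b})\{a})\{b}\{a} has moves (no moves)
Coarsest stable partition (strong bisimilarity classes):
  B0 = {p0, q0}
  B1 = {p1, q1}
p0 ∈ B0, q0 ∈ B0 → same block
Bisimilar ⇒ trace-equivalent.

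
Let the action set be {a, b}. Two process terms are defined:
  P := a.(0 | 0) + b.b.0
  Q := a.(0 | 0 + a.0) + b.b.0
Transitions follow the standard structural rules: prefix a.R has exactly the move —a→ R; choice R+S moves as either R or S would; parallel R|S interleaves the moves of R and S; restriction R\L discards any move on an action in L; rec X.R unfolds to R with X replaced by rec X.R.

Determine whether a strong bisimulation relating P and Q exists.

NO

P's transition system — 4 states:
  m0 = a.(0 | 0) + b.b.0 has moves --a--▸ m1, --b--▸ m2
  m1 = 0 | 0 has moves (no moves)
  m2 = b.0 has moves --b--▸ m3
  m3 = 0 has moves (no moves)
Q's transition system — 4 states:
  n0 = a.(0 | 0 + a.0) + b.b.0 has moves --a--▸ n1, --b--▸ n2
  n1 = 0 | 0 + a.0 has moves --a--▸ n3
  n2 = b.0 has moves --b--▸ n3
  n3 = 0 has moves (no moves)
Bisimilarity quotient blocks:
  B0 = {m0}
  B1 = {m1, m3, n3}
  B2 = {m2, n2}
  B3 = {n0}
  B4 = {n1}
m0 ∈ B0, n0 ∈ B3 → different blocks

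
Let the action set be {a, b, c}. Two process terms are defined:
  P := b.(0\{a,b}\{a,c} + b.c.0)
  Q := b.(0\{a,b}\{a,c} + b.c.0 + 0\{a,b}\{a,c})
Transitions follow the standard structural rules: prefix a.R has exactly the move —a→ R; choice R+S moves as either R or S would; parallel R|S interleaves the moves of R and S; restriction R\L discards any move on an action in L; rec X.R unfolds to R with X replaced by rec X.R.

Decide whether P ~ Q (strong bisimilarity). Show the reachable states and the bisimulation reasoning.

YES

P's transition system — 4 states:
  m0 = b.(0\{a,b}\{a,c} + b.c.0) | =b=> m1
  m1 = 0\{a,b}\{a,c} + b.c.0 | =b=> m2
  m2 = c.0 | =c=> m3
  m3 = 0 | ∅
Q's transition system — 4 states:
  n0 = b.(0\{a,b}\{a,c} + b.c.0 + 0\{a,b}\{a,c}) | =b=> n1
  n1 = 0\{a,b}\{a,c} + b.c.0 + 0\{a,b}\{a,c} | =b=> n2
  n2 = c.0 | =c=> n3
  n3 = 0 | ∅
Coarsest stable partition (strong bisimilarity classes):
  B0 = {m0, n0}
  B1 = {m1, n1}
  B2 = {m2, n2}
  B3 = {m3, n3}
m0 ∈ B0, n0 ∈ B0 → same block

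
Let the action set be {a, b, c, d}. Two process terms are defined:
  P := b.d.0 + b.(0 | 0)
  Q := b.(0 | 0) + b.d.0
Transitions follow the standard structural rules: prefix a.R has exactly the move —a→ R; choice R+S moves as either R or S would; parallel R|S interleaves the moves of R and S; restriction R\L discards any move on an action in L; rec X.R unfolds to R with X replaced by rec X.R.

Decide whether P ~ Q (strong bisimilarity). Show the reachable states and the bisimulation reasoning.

Reachable graph of P (4 states):
  p0 = b.d.0 + b.(0 | 0) ⊢ =b=> p1, =b=> p2
  p1 = 0 | 0 ⊢ deadlocked
  p2 = d.0 ⊢ =d=> p3
  p3 = 0 ⊢ deadlocked
Reachable graph of Q (4 states):
  q0 = b.(0 | 0) + b.d.0 ⊢ =b=> q1, =b=> q2
  q1 = 0 | 0 ⊢ deadlocked
  q2 = d.0 ⊢ =d=> q3
  q3 = 0 ⊢ deadlocked
Bisimilarity quotient blocks:
  B0 = {p0, q0}
  B1 = {p2, q2}
  B2 = {p1, p3, q1, q3}
p0 ∈ B0, q0 ∈ B0 → same block

bisimilar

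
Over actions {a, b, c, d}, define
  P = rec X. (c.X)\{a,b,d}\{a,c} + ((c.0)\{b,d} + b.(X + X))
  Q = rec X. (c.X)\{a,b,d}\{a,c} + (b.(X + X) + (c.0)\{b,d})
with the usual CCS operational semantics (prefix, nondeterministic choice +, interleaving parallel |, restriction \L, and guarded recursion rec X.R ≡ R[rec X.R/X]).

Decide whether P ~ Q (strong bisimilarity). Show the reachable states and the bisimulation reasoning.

Reachable graph of P (3 states):
  s0 = rec X. (c.X)\{a,b,d}\{a,c} + ((c.0)\{b,d} + b.(X + X)) has moves -b-> s1, -c-> s2
  s1 = (rec X. (c.X)\{a,b,d}\{a,c} + ((c.0)\{b,d} + b.(X + X))) + (rec X. (c.X)\{a,b,d}\{a,c} + ((c.0)\{b,d} + b.(X + X))) has moves -b-> s1, -c-> s2
  s2 = 0\{b,d} has moves deadlocked
Reachable graph of Q (3 states):
  t0 = rec X. (c.X)\{a,b,d}\{a,c} + (b.(X + X) + (c.0)\{b,d}) has moves -b-> t1, -c-> t2
  t1 = (rec X. (c.X)\{a,b,d}\{a,c} + (b.(X + X) + (c.0)\{b,d})) + (rec X. (c.X)\{a,b,d}\{a,c} + (b.(X + X) + (c.0)\{b,d})) has moves -b-> t1, -c-> t2
  t2 = 0\{b,d} has moves deadlocked
Partition-refinement fixed point:
  B0 = {s0, s1, t0, t1}
  B1 = {s2, t2}
s0 ∈ B0, t0 ∈ B0 → same block

YES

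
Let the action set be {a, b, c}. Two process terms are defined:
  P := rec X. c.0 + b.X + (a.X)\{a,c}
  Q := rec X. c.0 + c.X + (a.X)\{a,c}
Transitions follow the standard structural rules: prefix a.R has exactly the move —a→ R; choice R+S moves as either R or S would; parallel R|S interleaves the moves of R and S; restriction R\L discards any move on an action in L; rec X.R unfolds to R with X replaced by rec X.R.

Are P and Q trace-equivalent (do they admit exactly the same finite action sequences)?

traces(P) ≠ traces(Q) — witness ⟨b⟩

P's transition system — 2 states:
  s0 = rec X. c.0 + b.X + (a.X)\{a,c} | -b-> s0, -c-> s1
  s1 = 0 | stopped
Q's transition system — 2 states:
  t0 = rec X. c.0 + c.X + (a.X)\{a,c} | -c-> t0, -c-> t1
  t1 = 0 | stopped
Trace ⟨b⟩ through P, begin at {s0}:
  step 1 (b): {s0}
  — P admits the full trace.
Trace ⟨b⟩ through Q, begin at {t0}:
  step 1 (b): ∅ (Q stuck)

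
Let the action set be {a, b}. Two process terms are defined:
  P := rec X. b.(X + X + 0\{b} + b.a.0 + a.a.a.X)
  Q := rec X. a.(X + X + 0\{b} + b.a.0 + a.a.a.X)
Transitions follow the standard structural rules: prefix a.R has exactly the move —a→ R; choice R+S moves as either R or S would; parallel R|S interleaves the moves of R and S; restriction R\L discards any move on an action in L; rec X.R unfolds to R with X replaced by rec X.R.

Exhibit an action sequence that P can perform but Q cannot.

LTS(P): 6 reachable states
  s0 = rec X. b.(X + X + 0\{b} + b.a.0 + a.a.a.X) → =b=> s1
  s1 = (rec X. b.(X + X + 0\{b} + b.a.0 + a.a.a.X)) + (rec X. b.(X + X + 0\{b} + b.a.0 + a.a.a.X)) + 0\{b} + b.a.0 + a.a.a.(rec X. b.(X + X + 0\{b} + b.a.0 + a.a.a.X)) → =a=> s2, =b=> s1, =b=> s3
  s2 = a.a.(rec X. b.(X + X + 0\{b} + b.a.0 + a.a.a.X)) → =a=> s4
  s3 = a.0 → =a=> s5
  s4 = a.(rec X. b.(X + X + 0\{b} + b.a.0 + a.a.a.X)) → =a=> s0
  s5 = 0 → (no moves)
LTS(Q): 6 reachable states
  t0 = rec X. a.(X + X + 0\{b} + b.a.0 + a.a.a.X) → =a=> t1
  t1 = (rec X. a.(X + X + 0\{b} + b.a.0 + a.a.a.X)) + (rec X. a.(X + X + 0\{b} + b.a.0 + a.a.a.X)) + 0\{b} + b.a.0 + a.a.a.(rec X. a.(X + X + 0\{b} + b.a.0 + a.a.a.X)) → =a=> t1, =a=> t2, =b=> t3
  t2 = a.a.(rec X. a.(X + X + 0\{b} + b.a.0 + a.a.a.X)) → =a=> t4
  t3 = a.0 → =a=> t5
  t4 = a.(rec X. a.(X + X + 0\{b} + b.a.0 + a.a.a.X)) → =a=> t0
  t5 = 0 → (no moves)
Executing b from P (initial set {s0}):
  step 1 (b): {s1}
  ✓ P
Executing b from Q (initial set {t0}):
  step 1 (b): ∅  — Q cannot continue

b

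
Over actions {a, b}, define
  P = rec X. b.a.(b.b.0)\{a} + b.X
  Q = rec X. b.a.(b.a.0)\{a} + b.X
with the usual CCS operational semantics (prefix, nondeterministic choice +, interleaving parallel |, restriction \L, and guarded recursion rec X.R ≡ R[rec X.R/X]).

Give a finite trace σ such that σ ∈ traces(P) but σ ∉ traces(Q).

P's transition system — 5 states:
  s0 = rec X. b.a.(b.b.0)\{a} + b.X :: —b→ s0, —b→ s1
  s1 = a.(b.b.0)\{a} :: —a→ s2
  s2 = (b.b.0)\{a} :: —b→ s3
  s3 = (b.0)\{a} :: —b→ s4
  s4 = 0\{a} :: ·
Q's transition system — 4 states:
  t0 = rec X. b.a.(b.a.0)\{a} + b.X :: —b→ t0, —b→ t1
  t1 = a.(b.a.0)\{a} :: —a→ t2
  t2 = (b.a.0)\{a} :: —b→ t3
  t3 = (a.0)\{a} :: ·
Run σ = ⟨babb⟩ on P: start {s0}
  step 1 (b): {s0, s1}
  step 2 (a): {s2}
  step 3 (b): {s3}
  step 4 (b): {s4}
  ✓ P
Run σ = ⟨babb⟩ on Q: start {t0}
  step 1 (b): {t0, t1}
  step 2 (a): {t2}
  step 3 (b): {t3}
  step 4 (b): ∅  — Q cannot continue

babb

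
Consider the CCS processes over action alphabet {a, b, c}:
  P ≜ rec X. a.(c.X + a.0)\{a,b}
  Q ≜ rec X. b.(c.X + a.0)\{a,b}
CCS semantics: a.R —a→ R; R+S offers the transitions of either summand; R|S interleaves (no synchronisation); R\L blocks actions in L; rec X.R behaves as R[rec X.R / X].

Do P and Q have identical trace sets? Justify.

LTS(P): 3 reachable states
  p0 = rec X. a.(c.X + a.0)\{a,b} has moves =a=> p1
  p1 = (c.(rec X. a.(c.X + a.0)\{a,b}) + a.0)\{a,b} has moves =c=> p2
  p2 = (rec X. a.(c.X + a.0)\{a,b})\{a,b} has moves ·
LTS(Q): 3 reachable states
  q0 = rec X. b.(c.X + a.0)\{a,b} has moves =b=> q1
  q1 = (c.(rec X. b.(c.X + a.0)\{a,b}) + a.0)\{a,b} has moves =c=> q2
  q2 = (rec X. b.(c.X + a.0)\{a,b})\{a,b} has moves ·
Executing a from P (initial set {p0}):
  after a @ step 1: {p1}
  — P admits the full trace.
Executing a from Q (initial set {q0}):
  after a @ step 1: ∅ (Q stuck)

traces(P) ≠ traces(Q) — witness ⟨a⟩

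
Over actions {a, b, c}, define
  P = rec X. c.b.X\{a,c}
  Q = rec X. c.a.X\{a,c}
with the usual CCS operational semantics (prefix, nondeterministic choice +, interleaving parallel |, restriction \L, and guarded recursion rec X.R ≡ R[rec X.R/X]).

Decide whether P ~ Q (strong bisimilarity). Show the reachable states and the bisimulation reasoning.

LTS(P): 3 reachable states
  p0 = rec X. c.b.X\{a,c} ⊢ -c-> p1
  p1 = b.(rec X. c.b.X\{a,c})\{a,c} ⊢ -b-> p2
  p2 = (rec X. c.b.X\{a,c})\{a,c} ⊢ deadlocked
LTS(Q): 3 reachable states
  q0 = rec X. c.a.X\{a,c} ⊢ -c-> q1
  q1 = a.(rec X. c.a.X\{a,c})\{a,c} ⊢ -a-> q2
  q2 = (rec X. c.a.X\{a,c})\{a,c} ⊢ deadlocked
Coarsest stable partition (strong bisimilarity classes):
  B0 = {p0}
  B1 = {p1}
  B2 = {p2, q2}
  B3 = {q0}
  B4 = {q1}
p0 ∈ B0, q0 ∈ B3 → different blocks

not bisimilar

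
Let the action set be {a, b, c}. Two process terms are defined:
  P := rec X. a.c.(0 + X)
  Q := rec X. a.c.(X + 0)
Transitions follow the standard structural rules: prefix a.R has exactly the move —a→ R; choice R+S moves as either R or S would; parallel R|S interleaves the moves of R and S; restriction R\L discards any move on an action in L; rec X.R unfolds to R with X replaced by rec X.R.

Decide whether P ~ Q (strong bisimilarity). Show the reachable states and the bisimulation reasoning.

LTS(P): 3 reachable states
  m0 = rec X. a.c.(0 + X) has moves ··a··> m1
  m1 = c.(0 + (rec X. a.c.(0 + X))) has moves ··c··> m2
  m2 = 0 + (rec X. a.c.(0 + X)) has moves ··a··> m1
LTS(Q): 3 reachable states
  n0 = rec X. a.c.(X + 0) has moves ··a··> n1
  n1 = c.((rec X. a.c.(X + 0)) + 0) has moves ··c··> n2
  n2 = (rec X. a.c.(X + 0)) + 0 has moves ··a··> n1
Partition-refinement fixed point:
  B0 = {m0, m2, n0, n2}
  B1 = {m1, n1}
m0 ∈ B0, n0 ∈ B0 → same block

YES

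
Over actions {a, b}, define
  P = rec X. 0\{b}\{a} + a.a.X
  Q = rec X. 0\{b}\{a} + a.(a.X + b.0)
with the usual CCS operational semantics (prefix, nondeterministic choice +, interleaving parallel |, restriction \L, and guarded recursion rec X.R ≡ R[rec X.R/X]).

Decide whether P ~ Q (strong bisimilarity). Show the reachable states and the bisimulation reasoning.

P ≁ Q

LTS(P): 2 reachable states
  m0 = rec X. 0\{b}\{a} + a.a.X ⊢ -a-> m1
  m1 = a.(rec X. 0\{b}\{a} + a.a.X) ⊢ -a-> m0
LTS(Q): 3 reachable states
  n0 = rec X. 0\{b}\{a} + a.(a.X + b.0) ⊢ -a-> n1
  n1 = a.(rec X. 0\{b}\{a} + a.(a.X + b.0)) + b.0 ⊢ -a-> n0, -b-> n2
  n2 = 0 ⊢ ·
Partition-refinement fixed point:
  B0 = {m0, m1}
  B1 = {n0}
  B2 = {n1}
  B3 = {n2}
m0 ∈ B0, n0 ∈ B1 → different blocks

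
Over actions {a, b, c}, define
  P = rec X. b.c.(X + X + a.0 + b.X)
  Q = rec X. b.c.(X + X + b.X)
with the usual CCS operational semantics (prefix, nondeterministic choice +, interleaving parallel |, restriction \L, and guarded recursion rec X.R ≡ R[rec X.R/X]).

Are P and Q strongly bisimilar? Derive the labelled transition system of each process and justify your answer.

Reachable graph of P (4 states):
  m0 = rec X. b.c.(X + X + a.0 + b.X) :: --b--▸ m1
  m1 = c.((rec X. b.c.(X + X + a.0 + b.X)) + (rec X. b.c.(X + X + a.0 + b.X)) + a.0 + b.(rec X. b.c.(X + X + a.0 + b.X))) :: --c--▸ m2
  m2 = (rec X. b.c.(X + X + a.0 + b.X)) + (rec X. b.c.(X + X + a.0 + b.X)) + a.0 + b.(rec X. b.c.(X + X + a.0 + b.X)) :: --a--▸ m3, --b--▸ m0, --b--▸ m1
  m3 = 0 :: (no moves)
Reachable graph of Q (3 states):
  n0 = rec X. b.c.(X + X + b.X) :: --b--▸ n1
  n1 = c.((rec X. b.c.(X + X + b.X)) + (rec X. b.c.(X + X + b.X)) + b.(rec X. b.c.(X + X + b.X))) :: --c--▸ n2
  n2 = (rec X. b.c.(X + X + b.X)) + (rec X. b.c.(X + X + b.X)) + b.(rec X. b.c.(X + X + b.X)) :: --b--▸ n0, --b--▸ n1
Coarsest stable partition (strong bisimilarity classes):
  B0 = {m0}
  B1 = {m1}
  B2 = {m2}
  B3 = {m3}
  B4 = {n0}
  B5 = {n1}
  B6 = {n2}
m0 ∈ B0, n0 ∈ B4 → different blocks

not bisimilar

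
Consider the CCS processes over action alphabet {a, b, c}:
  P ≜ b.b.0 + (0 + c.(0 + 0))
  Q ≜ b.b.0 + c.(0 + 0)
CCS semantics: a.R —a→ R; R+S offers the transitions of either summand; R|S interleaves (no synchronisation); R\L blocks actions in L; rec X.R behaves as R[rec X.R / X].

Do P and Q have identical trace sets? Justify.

YES

Reachable graph of P (4 states):
  s0 = b.b.0 + (0 + c.(0 + 0)) has moves --b--▸ s1, --c--▸ s2
  s1 = b.0 has moves --b--▸ s3
  s2 = 0 + 0 has moves ·
  s3 = 0 has moves ·
Reachable graph of Q (4 states):
  t0 = b.b.0 + c.(0 + 0) has moves --b--▸ t1, --c--▸ t2
  t1 = b.0 has moves --b--▸ t3
  t2 = 0 + 0 has moves ·
  t3 = 0 has moves ·
Partition-refinement fixed point:
  B0 = {s0, t0}
  B1 = {s1, t1}
  B2 = {s2, s3, t2, t3}
s0 ∈ B0, t0 ∈ B0 → same block
Bisimilar ⇒ trace-equivalent.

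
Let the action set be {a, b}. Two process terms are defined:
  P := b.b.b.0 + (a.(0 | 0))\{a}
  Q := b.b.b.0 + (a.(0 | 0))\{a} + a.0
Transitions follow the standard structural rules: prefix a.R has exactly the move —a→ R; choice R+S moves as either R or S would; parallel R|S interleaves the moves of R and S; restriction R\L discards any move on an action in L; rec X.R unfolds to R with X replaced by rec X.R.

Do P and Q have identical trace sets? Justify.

Reachable graph of P (4 states):
  u0 = b.b.b.0 + (a.(0 | 0))\{a} → ··b··> u1
  u1 = b.b.0 → ··b··> u2
  u2 = b.0 → ··b··> u3
  u3 = 0 → stopped
Reachable graph of Q (4 states):
  v0 = b.b.b.0 + (a.(0 | 0))\{a} + a.0 → ··a··> v1, ··b··> v2
  v1 = 0 → stopped
  v2 = b.b.0 → ··b··> v3
  v3 = b.0 → ··b··> v1
Executing a from Q (initial set {v0}):
  [1] a ⇒ {v1}
  — Q admits the full trace.
Executing a from P (initial set {u0}):
  [1] a ⇒ ∅ (P stuck)

trace-distinct — witness ⟨a⟩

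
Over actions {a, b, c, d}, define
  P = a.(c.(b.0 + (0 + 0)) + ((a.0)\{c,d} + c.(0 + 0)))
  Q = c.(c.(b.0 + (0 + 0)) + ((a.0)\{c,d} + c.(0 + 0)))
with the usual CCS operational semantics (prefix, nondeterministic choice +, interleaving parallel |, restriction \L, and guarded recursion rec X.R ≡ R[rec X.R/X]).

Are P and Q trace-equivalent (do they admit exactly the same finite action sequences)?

NO — witness ⟨a⟩

LTS(P): 6 reachable states
  p0 = a.(c.(b.0 + (0 + 0)) + ((a.0)\{c,d} + c.(0 + 0))) has moves —a→ p1
  p1 = c.(b.0 + (0 + 0)) + ((a.0)\{c,d} + c.(0 + 0)) has moves —a→ p2, —c→ p3, —c→ p4
  p2 = 0\{c,d} has moves deadlocked
  p3 = 0 + 0 has moves deadlocked
  p4 = b.0 + (0 + 0) has moves —b→ p5
  p5 = 0 has moves deadlocked
LTS(Q): 6 reachable states
  q0 = c.(c.(b.0 + (0 + 0)) + ((a.0)\{c,d} + c.(0 + 0))) has moves —c→ q1
  q1 = c.(b.0 + (0 + 0)) + ((a.0)\{c,d} + c.(0 + 0)) has moves —a→ q2, —c→ q3, —c→ q4
  q2 = 0\{c,d} has moves deadlocked
  q3 = 0 + 0 has moves deadlocked
  q4 = b.0 + (0 + 0) has moves —b→ q5
  q5 = 0 has moves deadlocked
Trace ⟨a⟩ through P, begin at {p0}:
  after a @ step 1: {p1}
  P completes σ.
Trace ⟨a⟩ through Q, begin at {q0}:
  after a @ step 1: ∅  — Q cannot continue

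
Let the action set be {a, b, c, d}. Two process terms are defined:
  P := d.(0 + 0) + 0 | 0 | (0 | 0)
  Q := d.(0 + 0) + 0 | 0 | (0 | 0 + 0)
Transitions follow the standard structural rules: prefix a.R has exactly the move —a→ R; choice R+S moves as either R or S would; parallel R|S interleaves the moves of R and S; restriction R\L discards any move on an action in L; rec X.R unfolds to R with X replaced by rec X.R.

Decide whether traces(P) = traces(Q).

traces(P) = traces(Q)

LTS(P): 2 reachable states
  u0 = d.(0 + 0) + 0 | 0 | (0 | 0) has moves --d--▸ u1
  u1 = 0 + 0 has moves deadlocked
LTS(Q): 2 reachable states
  v0 = d.(0 + 0) + 0 | 0 | (0 | 0 + 0) has moves --d--▸ v1
  v1 = 0 + 0 has moves deadlocked
Partition-refinement fixed point:
  B0 = {u0, v0}
  B1 = {u1, v1}
u0 ∈ B0, v0 ∈ B0 → same block
Bisimilar ⇒ trace-equivalent.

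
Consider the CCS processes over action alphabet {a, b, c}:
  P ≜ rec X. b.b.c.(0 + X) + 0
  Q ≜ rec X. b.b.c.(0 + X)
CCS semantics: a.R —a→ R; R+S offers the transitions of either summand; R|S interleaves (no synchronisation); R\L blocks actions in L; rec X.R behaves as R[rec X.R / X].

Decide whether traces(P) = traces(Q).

YES

P's transition system — 4 states:
  m0 = rec X. b.b.c.(0 + X) + 0 → --b--▸ m1
  m1 = b.c.(0 + (rec X. b.b.c.(0 + X) + 0)) → --b--▸ m2
  m2 = c.(0 + (rec X. b.b.c.(0 + X) + 0)) → --c--▸ m3
  m3 = 0 + (rec X. b.b.c.(0 + X) + 0) → --b--▸ m1
Q's transition system — 4 states:
  n0 = rec X. b.b.c.(0 + X) → --b--▸ n1
  n1 = b.c.(0 + (rec X. b.b.c.(0 + X))) → --b--▸ n2
  n2 = c.(0 + (rec X. b.b.c.(0 + X))) → --c--▸ n3
  n3 = 0 + (rec X. b.b.c.(0 + X)) → --b--▸ n1
Coarsest stable partition (strong bisimilarity classes):
  B0 = {m0, m3, n0, n3}
  B1 = {m1, n1}
  B2 = {m2, n2}
m0 ∈ B0, n0 ∈ B0 → same block
Bisimilar ⇒ trace-equivalent.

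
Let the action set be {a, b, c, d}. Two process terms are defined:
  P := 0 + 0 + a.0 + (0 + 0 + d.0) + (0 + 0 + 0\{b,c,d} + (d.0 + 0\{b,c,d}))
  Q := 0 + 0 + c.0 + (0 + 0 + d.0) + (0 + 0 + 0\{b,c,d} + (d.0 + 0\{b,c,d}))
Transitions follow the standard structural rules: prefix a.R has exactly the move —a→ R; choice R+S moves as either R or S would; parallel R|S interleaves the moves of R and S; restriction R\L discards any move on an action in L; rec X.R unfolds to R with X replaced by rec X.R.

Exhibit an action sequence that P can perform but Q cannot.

P's transition system — 2 states:
  m0 = 0 + 0 + a.0 + (0 + 0 + d.0) + (0 + 0 + 0\{b,c,d} + (d.0 + 0\{b,c,d})) | =a=> m1, =d=> m1
  m1 = 0 | ∅
Q's transition system — 2 states:
  n0 = 0 + 0 + c.0 + (0 + 0 + d.0) + (0 + 0 + 0\{b,c,d} + (d.0 + 0\{b,c,d})) | =c=> n1, =d=> n1
  n1 = 0 | ∅
Executing a from P (initial set {m0}):
  after a @ step 1: {m1}
  ✓ P
Executing a from Q (initial set {n0}):
  after a @ step 1: ∅  — Q cannot continue

a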